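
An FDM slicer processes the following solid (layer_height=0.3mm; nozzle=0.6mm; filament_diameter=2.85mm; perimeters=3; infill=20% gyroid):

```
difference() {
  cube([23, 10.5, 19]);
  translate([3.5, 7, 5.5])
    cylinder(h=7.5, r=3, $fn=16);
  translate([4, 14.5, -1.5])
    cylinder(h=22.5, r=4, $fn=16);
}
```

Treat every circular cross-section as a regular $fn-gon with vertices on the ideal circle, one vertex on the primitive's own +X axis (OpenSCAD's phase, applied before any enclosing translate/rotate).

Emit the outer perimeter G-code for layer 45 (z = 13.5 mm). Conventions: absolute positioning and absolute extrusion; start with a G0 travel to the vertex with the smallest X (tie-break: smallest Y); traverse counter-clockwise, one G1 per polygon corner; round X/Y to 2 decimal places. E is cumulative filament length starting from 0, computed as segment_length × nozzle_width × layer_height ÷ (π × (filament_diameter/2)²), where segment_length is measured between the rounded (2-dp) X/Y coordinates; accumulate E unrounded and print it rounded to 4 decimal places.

At z = 13.5 mm: the cube (footprint 23×10.5) is included at this height; the cylinder at (3.5, 7) does not reach this height (z outside [5.5, 13]); the cylinder at (4, 14.5): section is a regular 16-gon, circumradius r=4; After the difference (first − rest): starting from the 23×10.5 cube, the r=4 cylinder at (4, 14.5) misses the remaining region (no effect) — 1 connected region. The outline is a single polygon with 4 vertices. Extrusion per mm of travel: 0.6 × 0.3 / (π × 1.425²) = 0.028216. Accumulating E over each segment gives final E = 1.8905.

G0 X0.00 Y0.00 Z13.50
G1 X23.00 Y0.00 E0.6490
G1 X23.00 Y10.50 E0.9452
G1 X0.00 Y10.50 E1.5942
G1 X0.00 Y0.00 E1.8905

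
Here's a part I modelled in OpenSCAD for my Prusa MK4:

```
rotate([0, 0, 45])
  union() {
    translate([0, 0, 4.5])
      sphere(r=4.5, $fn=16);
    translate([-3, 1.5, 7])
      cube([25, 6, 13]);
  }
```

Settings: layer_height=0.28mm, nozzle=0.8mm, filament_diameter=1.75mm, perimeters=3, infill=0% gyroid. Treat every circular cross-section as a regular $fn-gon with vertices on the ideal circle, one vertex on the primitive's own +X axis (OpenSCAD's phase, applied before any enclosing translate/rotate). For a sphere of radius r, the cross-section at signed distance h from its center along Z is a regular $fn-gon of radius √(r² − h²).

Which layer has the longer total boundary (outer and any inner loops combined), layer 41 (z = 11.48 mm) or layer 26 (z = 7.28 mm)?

layer 26 (z = 7.28 mm)

Layer 41 (z = 11.48): the sphere does not reach this height (|z−center|=6.980 > r=4.5); the cube at (-3, 1.5) (footprint 25×6) is included at this height (perimeter 62.00 mm); Taking the union: only the 25×6 cube at (-3, 1.5) is present, so the union is just that shape — boundary = 62.00 mm; (rotated 45° about Z; rotation is an isometry so areas/perimeters/island counts are preserved). So its perimeter = 62.00 mm. Layer 26 (z = 7.28): the r=4.5 sphere slices to a regular 16-gon of circumradius 3.539 (√(r²−h²) with h=2.78 from center) (perimeter = 2·16·3.539·sin(180°/16) = 22.09 mm); the 25×6 cube at (-3, 1.5) contributes its full rectangle (perimeter 62.00 mm); Combining (union): the regions partially overlap (shared area 8.99 mm²), so the edge portions inside another operand are dropped and the merged outline is re-measured after clipping — boundary = 70.04 mm; (whole slice rotated 45° about Z — lengths, areas and connectivity unchanged). So its perimeter = 70.04 mm. Layer 26 is larger (70.04 vs 62.00 mm).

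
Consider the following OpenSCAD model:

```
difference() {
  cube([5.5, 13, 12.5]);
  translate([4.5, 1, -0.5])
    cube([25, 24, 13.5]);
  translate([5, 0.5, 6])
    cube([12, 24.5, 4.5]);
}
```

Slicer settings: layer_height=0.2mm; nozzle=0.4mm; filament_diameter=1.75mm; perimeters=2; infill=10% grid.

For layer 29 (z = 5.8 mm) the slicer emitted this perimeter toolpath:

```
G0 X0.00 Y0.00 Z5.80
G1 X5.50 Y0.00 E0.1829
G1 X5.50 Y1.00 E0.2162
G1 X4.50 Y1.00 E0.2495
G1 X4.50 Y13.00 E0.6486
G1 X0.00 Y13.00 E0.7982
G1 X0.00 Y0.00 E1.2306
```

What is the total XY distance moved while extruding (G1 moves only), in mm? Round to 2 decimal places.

Sum the Euclidean lengths of each G1 segment: total = 37.00 mm.

37.00 mm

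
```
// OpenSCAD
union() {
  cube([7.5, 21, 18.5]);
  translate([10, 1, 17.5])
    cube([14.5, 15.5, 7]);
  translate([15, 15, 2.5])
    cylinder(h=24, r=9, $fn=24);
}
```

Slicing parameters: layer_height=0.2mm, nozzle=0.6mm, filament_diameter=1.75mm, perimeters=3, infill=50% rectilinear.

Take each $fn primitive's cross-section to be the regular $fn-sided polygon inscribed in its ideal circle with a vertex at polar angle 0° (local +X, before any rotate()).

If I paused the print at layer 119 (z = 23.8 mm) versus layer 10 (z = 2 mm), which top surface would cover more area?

Layer 119 (z = 23.8): the cube does not reach this height (z outside [0, 18.5]); the cube at (10, 1) is present — its section is the full 14.5×15.5 rectangle (area 224.75 mm²); the r=9 cylinder at (15, 15) contributes a regular 24-gon of circumradius 9 (area = (24/2)·9.000²·sin(360°/24) = 251.57 mm²); Merging all regions: the regions partially overlap — summed areas 476.32 mm² minus the doubly-counted overlap 126.05 mm² gives 350.27 mm² — area = 350.27 mm². So its area = 350.27 mm². Layer 10 (z = 2): the cube (footprint 7.5×21) is included at this height (area 157.50 mm²); the cube at (10, 1) is absent (z outside [17.5, 24.5]); the cylinder at (15, 15) is not intersected at this z (z outside [2.5, 26.5]); Taking the union: only the 7.5×21 cube is present, so the union is just that shape — area = 157.50 mm². So its area = 157.50 mm². Layer 119 is larger (350.27 vs 157.50 mm²).

layer 119 (z = 23.8 mm)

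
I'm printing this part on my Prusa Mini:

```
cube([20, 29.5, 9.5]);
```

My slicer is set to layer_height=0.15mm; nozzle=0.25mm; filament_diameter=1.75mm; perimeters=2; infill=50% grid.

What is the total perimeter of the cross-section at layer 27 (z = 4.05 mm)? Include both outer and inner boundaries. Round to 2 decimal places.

At z = 4.05 mm: the 20×29.5 cube contributes its full rectangle (perimeter 99.00 mm). Overall, the cross-section is a single solid region. Total boundary length (outer) = 99.00 mm.

99.00 mm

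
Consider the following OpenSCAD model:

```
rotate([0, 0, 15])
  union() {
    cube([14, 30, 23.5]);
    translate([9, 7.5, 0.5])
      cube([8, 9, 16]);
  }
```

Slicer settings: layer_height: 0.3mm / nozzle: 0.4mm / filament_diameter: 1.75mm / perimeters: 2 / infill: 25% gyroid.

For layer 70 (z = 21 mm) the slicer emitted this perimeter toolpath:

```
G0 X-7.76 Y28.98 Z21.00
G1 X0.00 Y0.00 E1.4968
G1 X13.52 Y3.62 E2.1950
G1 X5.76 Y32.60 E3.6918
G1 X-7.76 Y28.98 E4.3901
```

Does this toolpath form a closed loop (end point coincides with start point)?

yes

Start point (G0): (-7.76, 28.98). End point (last G1): the path returns to the start — closed.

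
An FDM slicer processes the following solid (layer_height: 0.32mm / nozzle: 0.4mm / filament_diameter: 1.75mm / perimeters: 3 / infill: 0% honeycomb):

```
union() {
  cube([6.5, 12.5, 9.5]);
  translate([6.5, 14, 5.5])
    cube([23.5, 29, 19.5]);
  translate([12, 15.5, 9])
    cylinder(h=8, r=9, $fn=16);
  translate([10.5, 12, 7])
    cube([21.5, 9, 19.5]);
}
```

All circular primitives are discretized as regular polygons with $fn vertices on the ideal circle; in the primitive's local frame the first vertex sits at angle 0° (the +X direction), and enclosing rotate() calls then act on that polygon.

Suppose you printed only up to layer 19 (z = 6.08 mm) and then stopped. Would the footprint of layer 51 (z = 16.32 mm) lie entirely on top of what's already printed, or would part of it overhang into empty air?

part overhangs

Compare the two slices. At z = 6.08: the cube is present — its section is the full 6.5×12.5 rectangle (area 81.25 mm²); the 23.5×29 cube at (6.5, 14) contributes its full rectangle (area 681.50 mm²); the cylinder at (12, 15.5) is not intersected at this z (z outside [9, 17]); the cube at (10.5, 12) is not intersected at this z (z outside [7, 26.5]); Taking the union: the 2 present regions are separate (no shared area or edge), so areas and boundary lengths simply add and each stays a separate island — area = 762.75 mm². At z = 16.32: the cube is not intersected at this z (z outside [0, 9.5]); the cube at (6.5, 14) is present — its section is the full 23.5×29 rectangle (area 681.50 mm²); the r=9 cylinder at (12, 15.5) gives a regular 16-gon of circumradius 9 (constant along its height) (area = (16/2)·9.000²·sin(360°/16) = 247.98 mm²); the 21.5×9 cube at (10.5, 12) contributes its full rectangle (area 193.50 mm²); Merging all regions: the regions partially overlap — summed areas 1122.98 mm² minus the doubly-counted overlap 285.53 mm² gives 837.45 mm² — area = 837.45 mm². Checking containment: at z = 16.32 the cross-section extends beyond the z = 6.08 cross-section by about 149.06 mm².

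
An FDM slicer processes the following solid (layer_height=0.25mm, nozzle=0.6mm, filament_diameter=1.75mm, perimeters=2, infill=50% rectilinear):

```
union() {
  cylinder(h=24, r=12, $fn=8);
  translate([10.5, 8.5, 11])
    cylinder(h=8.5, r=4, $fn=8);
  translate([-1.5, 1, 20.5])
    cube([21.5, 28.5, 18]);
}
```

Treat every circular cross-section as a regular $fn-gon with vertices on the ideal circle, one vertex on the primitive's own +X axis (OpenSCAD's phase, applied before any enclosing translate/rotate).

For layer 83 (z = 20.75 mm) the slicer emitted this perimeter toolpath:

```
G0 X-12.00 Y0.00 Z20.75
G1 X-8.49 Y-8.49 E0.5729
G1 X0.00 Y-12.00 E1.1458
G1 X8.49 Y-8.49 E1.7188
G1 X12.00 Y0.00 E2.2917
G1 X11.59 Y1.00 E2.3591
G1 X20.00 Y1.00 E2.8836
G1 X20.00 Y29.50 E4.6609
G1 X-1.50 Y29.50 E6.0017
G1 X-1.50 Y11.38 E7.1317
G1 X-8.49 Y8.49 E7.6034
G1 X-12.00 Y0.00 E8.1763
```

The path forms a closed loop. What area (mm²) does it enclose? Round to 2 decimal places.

Apply the shoelace formula to the sequence of (X, Y) vertices; enclosed area = 914.15 mm².

914.15 mm²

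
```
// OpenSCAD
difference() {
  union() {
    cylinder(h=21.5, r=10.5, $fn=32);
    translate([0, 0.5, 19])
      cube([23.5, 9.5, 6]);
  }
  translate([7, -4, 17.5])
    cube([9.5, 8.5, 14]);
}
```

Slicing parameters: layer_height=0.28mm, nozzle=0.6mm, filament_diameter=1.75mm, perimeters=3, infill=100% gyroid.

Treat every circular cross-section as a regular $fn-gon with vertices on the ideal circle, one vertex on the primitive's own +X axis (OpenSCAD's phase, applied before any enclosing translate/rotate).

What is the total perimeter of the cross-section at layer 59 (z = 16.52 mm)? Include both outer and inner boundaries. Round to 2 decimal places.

65.87 mm

At z = 16.52 mm: the r=10.5 cylinder contributes a regular 32-gon of circumradius 10.5 (perimeter = 2·32·10.500·sin(180°/32) = 65.87 mm); the cube at (0, 0.5) is not intersected at this z (z outside [19, 25]); Combining (union): only the r=10.5 cylinder is present, so the union is just that shape — boundary = 65.87 mm; the cube at (7, -4) is absent (z outside [17.5, 31.5]); Taking the first minus the rest: none of the subtracted shapes is present at this height, so that combined region is unchanged — boundary = 65.87 mm. Overall, the cross-section is a single solid region. Total boundary length (outer) = 65.87 mm.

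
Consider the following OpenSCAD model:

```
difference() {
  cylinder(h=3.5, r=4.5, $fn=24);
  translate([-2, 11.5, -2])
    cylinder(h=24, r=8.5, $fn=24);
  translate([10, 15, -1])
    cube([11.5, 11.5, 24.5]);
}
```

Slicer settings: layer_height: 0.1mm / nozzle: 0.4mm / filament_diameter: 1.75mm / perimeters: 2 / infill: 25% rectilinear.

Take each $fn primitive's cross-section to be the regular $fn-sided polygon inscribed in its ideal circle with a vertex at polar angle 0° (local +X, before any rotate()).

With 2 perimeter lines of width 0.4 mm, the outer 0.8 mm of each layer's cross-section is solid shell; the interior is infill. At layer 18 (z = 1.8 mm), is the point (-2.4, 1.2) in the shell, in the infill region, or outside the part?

infill

At z = 1.8 mm: the r=4.5 cylinder gives a regular 24-gon of circumradius 4.5 (constant along its height); the r=8.5 cylinder at (-2, 11.5) gives a regular 24-gon of circumradius 8.5 (constant along its height); the cube at (10, 15) (footprint 11.5×11.5) is included at this height; After the difference (first − rest): starting from the r=4.5 cylinder, the r=8.5 cylinder at (-2, 11.5) partially overlaps it — only the 4.41 mm² overlap (of its 224.40 mm²) is removed, clipping the outline; the 11.5×11.5 cube at (10, 15) misses the remaining region (no effect) — 1 connected region. Overall, the cross-section is a single solid region. The nearest boundary edge runs (-4.35, 1.16)→(-3.90, 2.25); distance from the point to it = 1.78 mm. The point is inside the cross-section and 1.78 mm from the nearest boundary — more than the 0.8 mm shell width (2 × 0.4), so it's in the infill interior.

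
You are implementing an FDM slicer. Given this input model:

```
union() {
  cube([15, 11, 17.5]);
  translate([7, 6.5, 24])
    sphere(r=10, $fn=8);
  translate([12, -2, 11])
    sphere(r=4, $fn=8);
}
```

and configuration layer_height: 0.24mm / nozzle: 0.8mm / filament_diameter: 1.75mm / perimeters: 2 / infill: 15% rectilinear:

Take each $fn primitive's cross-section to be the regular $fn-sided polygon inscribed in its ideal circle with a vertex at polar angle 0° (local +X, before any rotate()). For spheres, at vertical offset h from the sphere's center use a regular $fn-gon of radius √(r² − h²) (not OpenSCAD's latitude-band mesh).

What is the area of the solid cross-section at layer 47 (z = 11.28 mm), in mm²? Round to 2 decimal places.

201.85 mm²

At z = 11.28 mm: the cube is present — its section is the full 15×11 rectangle (area 165.00 mm²); the sphere at (7, 6.5) does not reach this height (|z−center|=12.720 > r=10); the r=4 sphere at (12, -2) slices to a regular 8-gon of circumradius 3.990 (√(r²−h²) with h=0.28 from center) (area = (8/2)·3.990²·sin(360°/8) = 45.03 mm²); Combining (union): the regions partially overlap — summed areas 210.03 mm² minus the doubly-counted overlap 8.18 mm² gives 201.85 mm² — area = 201.85 mm². Overall, the cross-section is a single solid region. Net area = 201.85 mm².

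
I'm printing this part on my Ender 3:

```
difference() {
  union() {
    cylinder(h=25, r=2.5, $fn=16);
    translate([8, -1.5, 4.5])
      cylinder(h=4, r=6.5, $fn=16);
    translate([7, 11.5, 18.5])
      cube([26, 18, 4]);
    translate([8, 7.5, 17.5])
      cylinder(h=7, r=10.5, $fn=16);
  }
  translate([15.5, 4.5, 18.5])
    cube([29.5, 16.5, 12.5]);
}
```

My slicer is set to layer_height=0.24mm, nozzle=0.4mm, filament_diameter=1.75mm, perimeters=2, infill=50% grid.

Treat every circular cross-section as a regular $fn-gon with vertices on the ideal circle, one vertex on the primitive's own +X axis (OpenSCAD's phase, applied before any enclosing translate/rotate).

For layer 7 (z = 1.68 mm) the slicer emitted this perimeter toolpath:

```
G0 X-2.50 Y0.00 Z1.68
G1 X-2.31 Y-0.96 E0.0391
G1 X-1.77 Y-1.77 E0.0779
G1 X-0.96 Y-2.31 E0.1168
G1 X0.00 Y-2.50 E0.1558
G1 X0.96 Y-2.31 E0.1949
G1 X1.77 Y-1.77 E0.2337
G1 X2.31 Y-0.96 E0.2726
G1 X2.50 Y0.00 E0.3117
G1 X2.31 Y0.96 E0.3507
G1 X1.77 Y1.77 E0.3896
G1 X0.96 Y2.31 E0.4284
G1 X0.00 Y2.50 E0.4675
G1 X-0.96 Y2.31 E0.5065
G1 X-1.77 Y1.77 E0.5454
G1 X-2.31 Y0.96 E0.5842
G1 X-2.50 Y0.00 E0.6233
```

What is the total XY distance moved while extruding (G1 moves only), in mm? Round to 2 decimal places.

Sum the Euclidean lengths of each G1 segment: total = 15.62 mm.

15.62 mm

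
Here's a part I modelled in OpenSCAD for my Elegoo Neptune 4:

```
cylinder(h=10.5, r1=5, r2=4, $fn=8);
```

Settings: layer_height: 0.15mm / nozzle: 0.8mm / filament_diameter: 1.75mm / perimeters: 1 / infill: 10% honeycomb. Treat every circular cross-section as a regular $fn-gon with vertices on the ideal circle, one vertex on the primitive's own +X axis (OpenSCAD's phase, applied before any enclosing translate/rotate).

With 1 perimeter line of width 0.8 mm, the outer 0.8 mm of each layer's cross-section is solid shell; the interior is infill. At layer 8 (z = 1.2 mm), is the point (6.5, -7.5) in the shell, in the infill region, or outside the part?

At z = 1.2 mm: the cone contributes a regular 8-gon of circumradius 4.886 (interpolated between r1=5 and r2=4 at t=0.114). Overall, the cross-section is a single solid region. The nearest boundary edge runs (-0.00, -4.89)→(3.45, -3.45); distance from the point to it = 5.06 mm. The point is not inside any of the regions above, so it lies outside the cross-section (5.06 mm from the nearest boundary).

outside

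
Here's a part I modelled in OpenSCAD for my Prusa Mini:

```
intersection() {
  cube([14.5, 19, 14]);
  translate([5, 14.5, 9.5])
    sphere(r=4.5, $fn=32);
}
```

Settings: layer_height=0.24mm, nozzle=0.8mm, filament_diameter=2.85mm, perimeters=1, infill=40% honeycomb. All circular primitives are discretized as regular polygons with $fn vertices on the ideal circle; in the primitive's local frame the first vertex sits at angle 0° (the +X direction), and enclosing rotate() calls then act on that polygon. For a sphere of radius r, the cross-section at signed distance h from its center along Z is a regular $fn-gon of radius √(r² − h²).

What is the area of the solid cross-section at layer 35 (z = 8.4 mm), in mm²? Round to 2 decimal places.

59.43 mm²

At z = 8.4 mm: the 14.5×19 cube contributes its full rectangle (area 275.50 mm²); the r=4.5 sphere at (5, 14.5) slices to a regular 32-gon of circumradius 4.363 (√(r²−h²) with h=1.1 from center) (area = (32/2)·4.363²·sin(360°/32) = 59.43 mm²); After intersecting: the r=4.5 sphere at (5, 14.5) lies inside the 14.5×19 cube, so the common part is the r=4.5 sphere at (5, 14.5) itself — area = 59.43 mm². Overall, the cross-section is a single solid region. Net area = 59.43 mm².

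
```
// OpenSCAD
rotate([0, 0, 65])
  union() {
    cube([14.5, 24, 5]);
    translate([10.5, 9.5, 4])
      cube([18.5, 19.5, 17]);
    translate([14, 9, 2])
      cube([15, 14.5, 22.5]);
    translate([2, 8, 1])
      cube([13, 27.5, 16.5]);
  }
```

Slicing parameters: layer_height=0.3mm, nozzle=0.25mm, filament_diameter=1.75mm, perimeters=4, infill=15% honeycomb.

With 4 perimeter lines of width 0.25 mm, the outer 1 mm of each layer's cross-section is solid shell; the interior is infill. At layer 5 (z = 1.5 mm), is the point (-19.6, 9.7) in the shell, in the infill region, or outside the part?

shell

At z = 1.5 mm: the 14.5×24 cube contributes its full rectangle; the cube at (10.5, 9.5) does not reach this height (z outside [4, 21]); the cube at (14, 9) does not reach this height (z outside [2, 24.5]); the 13×27.5 cube at (2, 8) contributes its full rectangle; Combining (union): the regions partially overlap (shared area 200.00 mm²), so overlapping operands fuse into one piece — 1 connected region; (whole slice rotated 65° about Z — lengths, areas and connectivity unchanged). Overall, the cross-section is a single solid region. Undo the 65° rotation: the query point maps to (0.508, 21.863) in the un-rotated model frame. The nearest boundary edge runs (0.00, 0.00)→(0.00, 24.00); distance from the point to it = 0.51 mm. The point is inside the cross-section, 0.51 mm from the nearest boundary — within the 1 mm shell band (4 × 0.25).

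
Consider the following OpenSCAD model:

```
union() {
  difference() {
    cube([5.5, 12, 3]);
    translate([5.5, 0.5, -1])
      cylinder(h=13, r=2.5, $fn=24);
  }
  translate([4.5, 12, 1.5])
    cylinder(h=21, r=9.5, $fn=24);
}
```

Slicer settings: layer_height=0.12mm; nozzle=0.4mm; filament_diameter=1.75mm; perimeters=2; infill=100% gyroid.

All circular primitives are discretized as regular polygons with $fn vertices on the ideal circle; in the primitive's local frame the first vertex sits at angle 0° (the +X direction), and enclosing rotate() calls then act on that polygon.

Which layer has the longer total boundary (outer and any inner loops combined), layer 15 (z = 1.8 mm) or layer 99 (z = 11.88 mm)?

layer 15 (z = 1.8 mm)

Layer 15 (z = 1.8): the 5.5×12 cube contributes its full rectangle (perimeter 35.00 mm); the cylinder at (5.5, 0.5): section is a regular 24-gon, circumradius r=2.5 (perimeter = 2·24·2.500·sin(180°/24) = 15.66 mm); After the difference (first − rest): starting from the 5.5×12 cube, the r=2.5 cylinder at (5.5, 0.5) partially overlaps it — only the 6.09 mm² overlap (of its 19.41 mm²) is removed, clipping the outline — boundary = 33.99 mm; the cylinder at (4.5, 12): section is a regular 24-gon, circumradius r=9.5 (perimeter = 2·24·9.500·sin(180°/24) = 59.52 mm); Combining (union): the regions partially overlap (shared area 49.85 mm²), so the edge portions inside another operand are dropped and the merged outline is re-measured after clipping — boundary = 64.90 mm. So its perimeter = 64.90 mm. Layer 99 (z = 11.88): the cube does not reach this height (z outside [0, 3]); the cylinder at (5.5, 0.5): section is a regular 24-gon, circumradius r=2.5 (perimeter = 2·24·2.500·sin(180°/24) = 15.66 mm); After the difference (first − rest): the first operand is absent here, so nothing remains; the r=9.5 cylinder at (4.5, 12) gives a regular 24-gon of circumradius 9.5 (constant along its height) (perimeter = 2·24·9.500·sin(180°/24) = 59.52 mm); Taking the union: only the r=9.5 cylinder at (4.5, 12) is present, so the union is just that shape — boundary = 59.52 mm. So its perimeter = 59.52 mm. Layer 15 is larger (64.90 vs 59.52 mm).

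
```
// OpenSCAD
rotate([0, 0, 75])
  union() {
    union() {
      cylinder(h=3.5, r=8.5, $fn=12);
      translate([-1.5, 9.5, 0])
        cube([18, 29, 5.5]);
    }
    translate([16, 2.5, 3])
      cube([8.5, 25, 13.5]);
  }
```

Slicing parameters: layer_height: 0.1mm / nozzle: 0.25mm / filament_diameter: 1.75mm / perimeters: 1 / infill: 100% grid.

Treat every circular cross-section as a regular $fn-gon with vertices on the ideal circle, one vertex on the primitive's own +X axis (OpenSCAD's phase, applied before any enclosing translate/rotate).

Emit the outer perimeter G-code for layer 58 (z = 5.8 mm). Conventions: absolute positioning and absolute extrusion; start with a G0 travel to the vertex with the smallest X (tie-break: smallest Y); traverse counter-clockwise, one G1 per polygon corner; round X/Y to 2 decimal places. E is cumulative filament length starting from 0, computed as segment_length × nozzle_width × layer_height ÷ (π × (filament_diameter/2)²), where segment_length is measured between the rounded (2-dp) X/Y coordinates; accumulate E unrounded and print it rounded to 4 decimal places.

G0 X-22.42 Y22.57 Z5.80
G1 X1.73 Y16.10 E0.2599
G1 X3.93 Y24.31 E0.3482
G1 X-20.22 Y30.78 E0.6081
G1 X-22.42 Y22.57 E0.6964

At z = 5.8 mm: the cylinder is absent (z outside [0, 3.5]); the cube at (-1.5, 9.5) is not intersected at this z (z outside [0, 5.5]); Combining (union): nothing is present at this height; the cube at (16, 2.5) is present — its section is the full 8.5×25 rectangle; Taking the union: only the 8.5×25 cube at (16, 2.5) is present, so the union is just that shape — 1 connected region; (whole slice rotated 75° about Z — lengths, areas and connectivity unchanged). The outline is a single polygon with 4 vertices. Extrusion per mm of travel: 0.25 × 0.1 / (π × 0.875²) = 0.010394. Accumulating E over each segment gives final E = 0.6964.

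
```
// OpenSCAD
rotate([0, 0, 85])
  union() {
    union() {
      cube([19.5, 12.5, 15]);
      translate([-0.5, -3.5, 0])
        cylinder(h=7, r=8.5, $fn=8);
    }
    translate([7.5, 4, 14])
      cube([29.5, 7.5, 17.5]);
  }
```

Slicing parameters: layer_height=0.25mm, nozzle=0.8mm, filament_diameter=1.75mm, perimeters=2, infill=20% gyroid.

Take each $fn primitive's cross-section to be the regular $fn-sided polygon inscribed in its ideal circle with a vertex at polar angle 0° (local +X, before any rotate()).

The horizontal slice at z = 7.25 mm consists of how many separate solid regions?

At z = 7.25 mm: the 19.5×12.5 cube contributes its full rectangle; the cylinder at (-0.5, -3.5) is absent (z outside [0, 7]); Taking the union: only the 19.5×12.5 cube is present, so the union is just that shape — 1 connected region; the cube at (7.5, 4) does not reach this height (z outside [14, 31.5]); Taking the union: only that combined region is present, so the union is just that shape — 1 connected region; (rotated 85° about Z; rotation is an isometry so areas/perimeters/island counts are preserved). The result has 1 disconnected region.

1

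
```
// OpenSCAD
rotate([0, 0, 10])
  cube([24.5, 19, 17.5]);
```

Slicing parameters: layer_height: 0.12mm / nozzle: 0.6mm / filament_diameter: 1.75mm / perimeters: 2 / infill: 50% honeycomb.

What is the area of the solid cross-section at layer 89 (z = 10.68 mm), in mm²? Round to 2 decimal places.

465.50 mm²

At z = 10.68 mm: the 24.5×19 cube contributes its full rectangle (area 465.50 mm²); (whole slice rotated 10° about Z — lengths, areas and connectivity unchanged). Overall, the cross-section is a single solid region. Net area = 465.50 mm².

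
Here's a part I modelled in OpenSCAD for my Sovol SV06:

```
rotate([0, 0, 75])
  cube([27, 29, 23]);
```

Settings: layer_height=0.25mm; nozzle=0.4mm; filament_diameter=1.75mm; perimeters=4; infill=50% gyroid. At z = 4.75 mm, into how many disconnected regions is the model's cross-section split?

At z = 4.75 mm: the cube is present — its section is the full 27×29 rectangle; (whole slice rotated 75° about Z — lengths, areas and connectivity unchanged). The result has 1 disconnected region.

1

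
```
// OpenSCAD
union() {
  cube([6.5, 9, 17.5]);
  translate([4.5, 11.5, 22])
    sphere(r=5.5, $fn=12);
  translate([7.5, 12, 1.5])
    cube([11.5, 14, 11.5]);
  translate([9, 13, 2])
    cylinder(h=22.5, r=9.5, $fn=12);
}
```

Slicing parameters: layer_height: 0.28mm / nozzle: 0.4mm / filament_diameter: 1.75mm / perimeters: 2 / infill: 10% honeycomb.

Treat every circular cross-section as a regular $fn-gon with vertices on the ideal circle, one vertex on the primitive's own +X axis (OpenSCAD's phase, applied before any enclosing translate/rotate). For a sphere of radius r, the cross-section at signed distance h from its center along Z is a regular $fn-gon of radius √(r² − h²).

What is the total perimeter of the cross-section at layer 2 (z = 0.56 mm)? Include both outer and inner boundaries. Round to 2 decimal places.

31.00 mm

At z = 0.56 mm: the cube is present — its section is the full 6.5×9 rectangle (perimeter 31.00 mm); the sphere at (4.5, 11.5) is not intersected at this z (|z−center|=21.440 > r=5.5); the cube at (7.5, 12) does not reach this height (z outside [1.5, 13]); the cylinder at (9, 13) is not intersected at this z (z outside [2, 24.5]); Combining (union): only the 6.5×9 cube is present, so the union is just that shape — boundary = 31.00 mm. Overall, the cross-section is a single solid region. Total boundary length (outer) = 31.00 mm.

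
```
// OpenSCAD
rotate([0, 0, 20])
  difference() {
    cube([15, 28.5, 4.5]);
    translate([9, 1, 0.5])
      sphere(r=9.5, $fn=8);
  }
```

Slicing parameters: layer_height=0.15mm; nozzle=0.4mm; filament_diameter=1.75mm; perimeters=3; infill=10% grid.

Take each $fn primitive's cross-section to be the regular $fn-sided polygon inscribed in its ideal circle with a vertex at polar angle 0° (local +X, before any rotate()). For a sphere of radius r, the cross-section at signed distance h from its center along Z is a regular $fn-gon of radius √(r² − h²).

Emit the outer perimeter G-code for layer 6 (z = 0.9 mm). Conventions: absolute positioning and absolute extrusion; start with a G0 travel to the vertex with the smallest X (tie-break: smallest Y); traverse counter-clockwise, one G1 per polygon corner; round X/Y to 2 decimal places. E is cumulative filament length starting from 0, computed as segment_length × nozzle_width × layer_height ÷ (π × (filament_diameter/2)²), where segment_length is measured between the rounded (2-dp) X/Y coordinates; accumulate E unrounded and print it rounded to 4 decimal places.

At z = 0.9 mm: the 15×28.5 cube contributes its full rectangle; the sphere at (9, 1): section is a regular 8-gon, circumradius = √(r²−h²) = √(9.5²−0.4²) = 9.492; Taking the first minus the rest: starting from the 15×28.5 cube, the r=9.5 sphere at (9, 1) partially overlaps it — only the 127.91 mm² overlap (of its 254.81 mm²) is removed, clipping the outline — 1 connected region; (whole slice rotated 20° about Z — lengths, areas and connectivity unchanged). The outline is a single polygon with 6 vertices. Extrusion per mm of travel: 0.4 × 0.15 / (π × 0.875²) = 0.024945. Accumulating E over each segment gives final E = 2.0347.

G0 X-9.75 Y26.78 Z0.90
G1 X-0.75 Y2.05 E0.6565
G1 X-0.49 Y8.03 E0.8058
G1 X4.87 Y12.94 E0.9871
G1 X11.36 Y12.65 E1.1492
G1 X4.35 Y31.91 E1.6604
G1 X-9.75 Y26.78 E2.0347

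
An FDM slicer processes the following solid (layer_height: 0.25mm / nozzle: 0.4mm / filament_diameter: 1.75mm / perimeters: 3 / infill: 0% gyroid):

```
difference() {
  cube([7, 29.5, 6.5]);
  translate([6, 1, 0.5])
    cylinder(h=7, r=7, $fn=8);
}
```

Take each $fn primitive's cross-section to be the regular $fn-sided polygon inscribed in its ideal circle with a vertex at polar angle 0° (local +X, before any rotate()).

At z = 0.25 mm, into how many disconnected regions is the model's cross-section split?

1

At z = 0.25 mm: the cube is present — its section is the full 7×29.5 rectangle; the cylinder at (6, 1) is absent (z outside [0.5, 7.5]); Taking the first minus the rest: none of the subtracted shapes is present at this height, so the 7×29.5 cube is unchanged — 1 connected region. The result has 1 disconnected region.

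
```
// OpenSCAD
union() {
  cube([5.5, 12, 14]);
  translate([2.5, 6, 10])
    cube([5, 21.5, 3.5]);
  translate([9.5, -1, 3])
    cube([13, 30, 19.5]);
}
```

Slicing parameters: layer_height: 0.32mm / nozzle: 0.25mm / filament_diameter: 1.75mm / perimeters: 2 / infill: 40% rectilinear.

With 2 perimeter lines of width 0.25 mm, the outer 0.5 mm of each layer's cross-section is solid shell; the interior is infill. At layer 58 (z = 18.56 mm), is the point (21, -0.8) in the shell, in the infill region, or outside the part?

At z = 18.56 mm: the cube is absent (z outside [0, 14]); the cube at (2.5, 6) does not reach this height (z outside [10, 13.5]); the 13×30 cube at (9.5, -1) contributes its full rectangle; Taking the union: only the 13×30 cube at (9.5, -1) is present, so the union is just that shape — 1 connected region. Overall, the cross-section is a single solid region. The nearest boundary edge runs (9.50, -1.00)→(22.50, -1.00); distance from the point to it = 0.20 mm. The point is inside the cross-section, 0.20 mm from the nearest boundary — within the 0.5 mm shell band (2 × 0.25).

shell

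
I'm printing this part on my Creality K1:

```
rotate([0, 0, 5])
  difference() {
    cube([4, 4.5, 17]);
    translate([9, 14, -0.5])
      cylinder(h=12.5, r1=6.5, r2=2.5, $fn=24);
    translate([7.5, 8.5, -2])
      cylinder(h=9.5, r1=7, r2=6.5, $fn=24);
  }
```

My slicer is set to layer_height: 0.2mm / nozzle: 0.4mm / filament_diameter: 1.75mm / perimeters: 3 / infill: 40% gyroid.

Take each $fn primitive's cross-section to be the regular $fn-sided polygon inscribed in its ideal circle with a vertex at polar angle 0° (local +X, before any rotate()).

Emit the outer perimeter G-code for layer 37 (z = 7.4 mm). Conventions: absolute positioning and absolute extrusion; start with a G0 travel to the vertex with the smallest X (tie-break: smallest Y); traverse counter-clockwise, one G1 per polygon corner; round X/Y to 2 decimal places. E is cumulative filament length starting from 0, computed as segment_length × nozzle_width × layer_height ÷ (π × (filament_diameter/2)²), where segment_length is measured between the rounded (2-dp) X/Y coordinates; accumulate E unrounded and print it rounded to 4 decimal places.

G0 X-0.39 Y4.48 Z7.40
G1 X0.00 Y0.00 E0.1496
G1 X3.98 Y0.35 E0.2825
G1 X3.72 Y3.39 E0.3839
G1 X2.55 Y4.14 E0.4302
G1 X2.04 Y4.70 E0.4554
G1 X-0.39 Y4.48 E0.5365

At z = 7.4 mm: the cube is present — its section is the full 4×4.5 rectangle; the cone at (9, 14) contributes a regular 24-gon of circumradius 3.972 (interpolated between r1=6.5 and r2=2.5 at t=0.632); the cone at (7.5, 8.5) (r1=7→r2=6.5) has section circumradius 6.505 here — a regular 24-gon; Taking the first minus the rest: starting from the 4×4.5 cube, the cone at (9, 14) misses the remaining region (no effect); the cone at (7.5, 8.5) partially overlaps it — only the 1.26 mm² overlap (of its 131.43 mm²) is removed, clipping the outline — 1 connected region; (whole slice rotated 5° about Z — lengths, areas and connectivity unchanged). The outline is a single polygon with 6 vertices. Extrusion per mm of travel: 0.4 × 0.2 / (π × 0.875²) = 0.033260. Accumulating E over each segment gives final E = 0.5365.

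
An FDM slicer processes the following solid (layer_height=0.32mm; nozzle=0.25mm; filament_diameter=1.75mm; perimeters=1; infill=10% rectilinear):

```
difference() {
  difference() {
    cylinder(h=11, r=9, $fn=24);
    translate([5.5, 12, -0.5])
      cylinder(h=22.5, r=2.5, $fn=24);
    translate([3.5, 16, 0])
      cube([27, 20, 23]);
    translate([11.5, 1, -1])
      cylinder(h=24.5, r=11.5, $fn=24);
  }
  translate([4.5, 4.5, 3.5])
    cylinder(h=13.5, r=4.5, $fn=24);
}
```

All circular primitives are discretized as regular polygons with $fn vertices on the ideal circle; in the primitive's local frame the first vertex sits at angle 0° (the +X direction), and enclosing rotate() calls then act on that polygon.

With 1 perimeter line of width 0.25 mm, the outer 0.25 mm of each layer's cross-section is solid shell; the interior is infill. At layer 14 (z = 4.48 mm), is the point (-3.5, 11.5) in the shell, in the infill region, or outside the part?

outside

At z = 4.48 mm: the r=9 cylinder contributes a regular 24-gon of circumradius 9; the r=2.5 cylinder at (5.5, 12) contributes a regular 24-gon of circumradius 2.5; the cube at (3.5, 16) (footprint 27×20) is included at this height; the r=11.5 cylinder at (11.5, 1) gives a regular 24-gon of circumradius 11.5 (constant along its height); Subtracting the remaining from the first: starting from the r=9 cylinder, the r=2.5 cylinder at (5.5, 12) misses the remaining region (no effect); the 27×20 cube at (3.5, 16) misses the remaining region (no effect); the r=11.5 cylinder at (11.5, 1) partially overlaps it — only the 102.76 mm² overlap (of its 410.75 mm²) is removed, clipping the outline — 1 connected region; the r=4.5 cylinder at (4.5, 4.5) gives a regular 24-gon of circumradius 4.5 (constant along its height); After the difference (first − rest): starting from the result so far, the r=4.5 cylinder at (4.5, 4.5) partially overlaps it — only the 3.80 mm² overlap (of its 62.89 mm²) is removed, clipping the outline — 1 connected region. Overall, the cross-section is a single solid region. The nearest boundary edge runs (-4.50, 7.79)→(-2.33, 8.69); distance from the point to it = 3.04 mm. The point is not inside any of the regions above, so it lies outside the cross-section (3.04 mm from the nearest boundary).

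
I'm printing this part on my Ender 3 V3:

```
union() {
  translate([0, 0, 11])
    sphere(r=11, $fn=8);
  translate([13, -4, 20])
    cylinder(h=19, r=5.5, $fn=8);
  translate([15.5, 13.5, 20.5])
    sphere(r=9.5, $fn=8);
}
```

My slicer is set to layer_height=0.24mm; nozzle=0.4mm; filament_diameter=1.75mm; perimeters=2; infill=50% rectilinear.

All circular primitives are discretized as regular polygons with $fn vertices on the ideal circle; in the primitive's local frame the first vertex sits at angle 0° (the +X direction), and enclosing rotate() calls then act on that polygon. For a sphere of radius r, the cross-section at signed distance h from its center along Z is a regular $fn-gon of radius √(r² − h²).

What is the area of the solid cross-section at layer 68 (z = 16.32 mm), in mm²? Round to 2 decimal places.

468.03 mm²

At z = 16.32 mm: the r=11 sphere slices to a regular 8-gon of circumradius 9.628 (√(r²−h²) with h=5.32 from center) (area = (8/2)·9.628²·sin(360°/8) = 262.19 mm²); the cylinder at (13, -4) is not intersected at this z (z outside [20, 39]); the r=9.5 sphere at (15.5, 13.5) contributes a regular 8-gon of circumradius √(9.5²−4.18²) = 8.531 (area = (8/2)·8.531²·sin(360°/8) = 205.85 mm²); Combining (union): the 2 present regions are separate (no shared area or edge), so areas and boundary lengths simply add and each stays a separate island — area = 468.03 mm². Overall, the cross-section has 2 separate islands. Net area = 468.03 mm².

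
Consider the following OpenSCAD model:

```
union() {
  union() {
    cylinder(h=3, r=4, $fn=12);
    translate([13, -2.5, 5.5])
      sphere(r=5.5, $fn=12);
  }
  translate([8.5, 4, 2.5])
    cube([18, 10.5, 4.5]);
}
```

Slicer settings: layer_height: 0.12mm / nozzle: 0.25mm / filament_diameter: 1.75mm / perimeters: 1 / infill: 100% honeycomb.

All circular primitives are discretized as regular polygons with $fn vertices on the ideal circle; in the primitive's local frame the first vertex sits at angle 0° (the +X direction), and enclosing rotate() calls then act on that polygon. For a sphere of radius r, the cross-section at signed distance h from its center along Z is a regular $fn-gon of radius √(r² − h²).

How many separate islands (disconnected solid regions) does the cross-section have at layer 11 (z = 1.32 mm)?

At z = 1.32 mm: the r=4 cylinder contributes a regular 12-gon of circumradius 4; the r=5.5 sphere at (13, -2.5) contributes a regular 12-gon of circumradius √(5.5²−4.18²) = 3.575; Merging all regions: the 2 present regions are separate (no shared area or edge), so areas and boundary lengths simply add and each stays a separate island — 2 connected regions; the cube at (8.5, 4) does not reach this height (z outside [2.5, 7]); Combining (union): only that combined region is present, so the union is just that shape — 2 connected regions. Overall, the cross-section has 2 separate islands. Island count = 2.

2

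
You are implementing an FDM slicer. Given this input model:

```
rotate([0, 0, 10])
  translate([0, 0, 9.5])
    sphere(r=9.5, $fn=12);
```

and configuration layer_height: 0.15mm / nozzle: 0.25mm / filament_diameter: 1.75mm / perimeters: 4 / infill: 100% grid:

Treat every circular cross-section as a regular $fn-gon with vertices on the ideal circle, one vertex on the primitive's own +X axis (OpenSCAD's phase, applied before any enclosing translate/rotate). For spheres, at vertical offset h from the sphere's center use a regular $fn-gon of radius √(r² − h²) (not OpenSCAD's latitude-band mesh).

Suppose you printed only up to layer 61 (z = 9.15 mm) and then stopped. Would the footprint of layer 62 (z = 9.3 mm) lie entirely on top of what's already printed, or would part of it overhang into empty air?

Compare the two slices. At z = 9.15: the r=9.5 sphere slices to a regular 12-gon of circumradius 9.494 (√(r²−h²) with h=0.35 from center) (area = (12/2)·9.494²·sin(360°/12) = 270.38 mm²); (whole slice rotated 10° about Z — lengths, areas and connectivity unchanged). At z = 9.3: the r=9.5 sphere slices to a regular 12-gon of circumradius 9.498 (√(r²−h²) with h=0.2 from center) (area = (12/2)·9.498²·sin(360°/12) = 270.63 mm²); (whole slice rotated 10° about Z — lengths, areas and connectivity unchanged). Checking containment: the cross-section at z = 9.3 is a subset of the cross-section at z = 9.15.

entirely on top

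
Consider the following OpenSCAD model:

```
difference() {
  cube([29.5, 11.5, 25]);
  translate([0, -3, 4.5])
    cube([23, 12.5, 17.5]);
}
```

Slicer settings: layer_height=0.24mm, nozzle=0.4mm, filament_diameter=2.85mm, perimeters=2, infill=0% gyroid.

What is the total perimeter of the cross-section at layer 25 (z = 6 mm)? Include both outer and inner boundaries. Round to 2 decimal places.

82.00 mm

At z = 6 mm: the cube is present — its section is the full 29.5×11.5 rectangle (perimeter 82.00 mm); the 23×12.5 cube at (0, -3) contributes its full rectangle (perimeter 71.00 mm); After the difference (first − rest): starting from the 29.5×11.5 cube, the 23×12.5 cube at (0, -3) partially overlaps it — only the 218.50 mm² overlap (of its 287.50 mm²) is removed, clipping the outline — boundary = 82.00 mm. Overall, the cross-section is a single solid region. Total boundary length (outer) = 82.00 mm.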